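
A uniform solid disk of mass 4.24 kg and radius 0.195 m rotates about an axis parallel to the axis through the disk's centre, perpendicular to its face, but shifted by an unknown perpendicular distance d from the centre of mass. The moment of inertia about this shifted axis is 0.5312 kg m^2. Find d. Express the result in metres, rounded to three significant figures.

About the centre-of-mass axis, I_cm = (1/2)MR² = (1/2)(4.24)(0.195)² = 0.080613 kg m^2.
Parallel axis theorem: I = I_cm + Md², so Md² = 0.5312 − 0.080613 = 0.45059 kg m^2.
d = √(0.45059 / 4.24) = 0.32599 m.

0.326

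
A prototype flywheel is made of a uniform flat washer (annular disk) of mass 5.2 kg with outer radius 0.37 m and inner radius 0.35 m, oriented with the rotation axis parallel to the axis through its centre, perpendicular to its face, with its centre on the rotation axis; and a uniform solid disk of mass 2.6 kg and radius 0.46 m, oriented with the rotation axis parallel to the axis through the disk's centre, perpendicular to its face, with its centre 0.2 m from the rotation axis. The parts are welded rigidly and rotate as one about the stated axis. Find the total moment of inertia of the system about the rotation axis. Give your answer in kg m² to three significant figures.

Annular disk: I_cm = (1/2)M(R²+r²) = (1/2)(5.2)[(0.37)² + (0.35)²] = 0.67444 kg m²; axis through the centre, so I = 0.67444 kg m².
Solid disk: I_cm = (1/2)MR² = (1/2)(2.6)(0.46)² = 0.27508 kg m²; centre at d = 0.2 m, so the parallel axis theorem gives I = 0.27508 + (2.6)(0.2)² = 0.37908 kg m².
Total I = 0.67444 + 0.37908 = 1.0535 kg m².

1.05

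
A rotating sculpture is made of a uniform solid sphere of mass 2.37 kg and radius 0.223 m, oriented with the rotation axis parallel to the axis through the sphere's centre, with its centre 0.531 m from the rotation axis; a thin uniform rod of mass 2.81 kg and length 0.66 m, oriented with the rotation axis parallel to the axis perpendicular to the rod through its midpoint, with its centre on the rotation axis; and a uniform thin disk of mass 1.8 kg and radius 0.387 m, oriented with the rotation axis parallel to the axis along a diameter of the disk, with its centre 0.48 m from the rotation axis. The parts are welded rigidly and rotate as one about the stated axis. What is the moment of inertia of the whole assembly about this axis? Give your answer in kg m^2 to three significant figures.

Solid sphere: I_cm = (2/5)MR² = (2/5)(2.37)(0.223)² = 0.047143 kg m^2; centre at d = 0.531 m, so I = I_cm + Md² gives I = 0.047143 + (2.37)(0.531)² = 0.71539 kg m^2.
Thin rod: I_cm = (1/12)ML² = (1/12)(2.81)(0.66)² = 0.102 kg m^2; axis through the centre, so I = 0.102 kg m^2.
Thin disk: I_cm = (1/4)MR² = (1/4)(1.8)(0.387)² = 0.067396 kg m^2; centre at d = 0.48 m, so I = I_cm + Md² gives I = 0.067396 + (1.8)(0.48)² = 0.48212 kg m^2.
Total I = 0.71539 + 0.102 + 0.48212 = 1.2995 kg m^2.

1.30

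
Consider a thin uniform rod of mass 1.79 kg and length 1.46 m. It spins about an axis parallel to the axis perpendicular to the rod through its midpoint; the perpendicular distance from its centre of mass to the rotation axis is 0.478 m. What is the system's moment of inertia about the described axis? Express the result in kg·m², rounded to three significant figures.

I_cm = (1/12)ML² = (1/12)(1.79)(1.46)² = 0.31796 kg·m²; centre at d = 0.478 m, so the parallel axis theorem gives I = 0.31796 + (1.79)(0.478)² = 0.72695 kg·m².

0.727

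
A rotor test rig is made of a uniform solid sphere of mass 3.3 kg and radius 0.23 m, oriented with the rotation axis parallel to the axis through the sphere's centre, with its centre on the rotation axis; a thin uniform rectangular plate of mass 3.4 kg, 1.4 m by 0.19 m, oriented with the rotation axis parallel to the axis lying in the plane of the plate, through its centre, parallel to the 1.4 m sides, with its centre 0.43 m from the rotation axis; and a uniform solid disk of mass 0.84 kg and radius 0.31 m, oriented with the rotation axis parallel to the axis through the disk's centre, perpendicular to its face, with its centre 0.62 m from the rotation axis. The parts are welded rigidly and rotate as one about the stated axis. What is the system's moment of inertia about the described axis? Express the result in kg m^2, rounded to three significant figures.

Solid sphere: I_cm = (2/5)MR² = (2/5)(3.3)(0.23)² = 0.069828 kg m^2; axis through the centre, so I = 0.069828 kg m^2.
Rectangular plate: I_cm = (1/12)Mb² = (1/12)(3.4)(0.19)² = 0.010228 kg m^2; centre at d = 0.43 m, so I = I_cm + Md² gives I = 0.010228 + (3.4)(0.43)² = 0.63889 kg m^2.
Solid disk: I_cm = (1/2)MR² = (1/2)(0.84)(0.31)² = 0.040362 kg m^2; centre at d = 0.62 m, so I = I_cm + Md² gives I = 0.040362 + (0.84)(0.62)² = 0.36326 kg m^2.
Total I = 0.069828 + 0.63889 + 0.36326 = 1.072 kg m^2.

1.07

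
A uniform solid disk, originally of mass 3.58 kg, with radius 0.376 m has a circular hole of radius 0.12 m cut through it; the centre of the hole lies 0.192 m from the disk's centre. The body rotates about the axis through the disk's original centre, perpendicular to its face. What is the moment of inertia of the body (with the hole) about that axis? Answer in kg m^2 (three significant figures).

Unpierced body about its centre: I₀ = (1/2)MR² = (1/2)(3.58)(0.376)² = 0.25306 kg m^2.
The removed disk has mass m = M·(r/R)² = (3.58)(0.12/0.376)² = 0.36464 kg (same uniform areal density).
Its moment of inertia about the rotation axis (parallel-axis theorem): I_hole = (1/2)mr² + md² = (1/2)(0.36464)(0.12)² + (0.36464)(0.192)² = 0.016068 kg m^2.
Treating the hole as negative mass, I = I₀ − I_hole = 0.25306 − 0.016068 = 0.237 kg m^2.

0.237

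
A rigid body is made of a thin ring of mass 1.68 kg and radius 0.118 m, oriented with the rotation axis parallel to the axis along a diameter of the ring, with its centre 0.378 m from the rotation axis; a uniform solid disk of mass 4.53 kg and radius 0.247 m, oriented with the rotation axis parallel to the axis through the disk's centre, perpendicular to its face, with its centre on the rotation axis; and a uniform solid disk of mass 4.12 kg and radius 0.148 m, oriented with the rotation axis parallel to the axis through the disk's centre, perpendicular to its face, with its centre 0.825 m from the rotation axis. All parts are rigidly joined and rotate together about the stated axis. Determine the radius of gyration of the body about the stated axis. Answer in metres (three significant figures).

Thin ring: I_cm = (1/2)MR² = (1/2)(1.68)(0.118)² = 0.011696 kg·m²; centre at d = 0.378 m, so I = I_cm + Md² gives I = 0.011696 + (1.68)(0.378)² = 0.25174 kg·m².
Solid disk: I_cm = (1/2)MR² = (1/2)(4.53)(0.247)² = 0.13819 kg·m²; axis through the centre, so I = 0.13819 kg·m².
Solid disk: I_cm = (1/2)MR² = (1/2)(4.12)(0.148)² = 0.045122 kg·m²; centre at d = 0.825 m, so I = I_cm + Md² gives I = 0.045122 + (4.12)(0.825)² = 2.8493 kg·m².
Total I = 3.2392 kg·m²; total mass M = 10.33 kg.
k = √(I/M) = √(3.2392/10.33) = 0.55998 m.

0.560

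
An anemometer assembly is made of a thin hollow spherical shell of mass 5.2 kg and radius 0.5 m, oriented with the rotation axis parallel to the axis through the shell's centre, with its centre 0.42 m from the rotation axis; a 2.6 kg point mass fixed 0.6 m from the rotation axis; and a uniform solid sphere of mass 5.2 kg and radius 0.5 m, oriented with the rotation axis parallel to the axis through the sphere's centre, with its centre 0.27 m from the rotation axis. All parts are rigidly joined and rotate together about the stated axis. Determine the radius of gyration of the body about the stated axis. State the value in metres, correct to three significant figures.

0.528

Spherical shell: I_cm = (2/3)MR² = (2/3)(5.2)(0.5)² = 0.86667 kg m²; centre at d = 0.42 m, so I = I_cm + Md² gives I = 0.86667 + (5.2)(0.42)² = 1.7839 kg m².
Point mass: I_cm = 0; centre at d = 0.6 m, so I = I_cm + Md² gives I = 0 + (2.6)(0.6)² = 0.936 kg m².
Solid sphere: I_cm = (2/5)MR² = (2/5)(5.2)(0.5)² = 0.52 kg m²; centre at d = 0.27 m, so I = I_cm + Md² gives I = 0.52 + (5.2)(0.27)² = 0.89908 kg m².
Total I = 3.619 kg m²; total mass M = 13 kg.
k = √(I/M) = √(3.619/13) = 0.52762 m.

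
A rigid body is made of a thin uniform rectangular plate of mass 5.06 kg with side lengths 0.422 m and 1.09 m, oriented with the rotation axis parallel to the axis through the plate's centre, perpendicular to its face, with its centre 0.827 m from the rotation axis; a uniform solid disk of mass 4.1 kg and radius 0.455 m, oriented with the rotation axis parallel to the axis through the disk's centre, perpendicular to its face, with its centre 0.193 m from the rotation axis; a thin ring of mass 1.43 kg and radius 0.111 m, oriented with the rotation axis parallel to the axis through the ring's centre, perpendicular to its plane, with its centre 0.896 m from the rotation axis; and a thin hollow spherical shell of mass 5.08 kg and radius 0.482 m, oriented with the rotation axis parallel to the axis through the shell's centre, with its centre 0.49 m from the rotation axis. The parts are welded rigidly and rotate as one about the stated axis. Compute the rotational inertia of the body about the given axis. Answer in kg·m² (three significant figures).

Rectangular plate: I_cm = (1/12)M(a²+b²) = (1/12)(5.06)[(0.422)² + (1.09)²] = 0.57607 kg·m²; centre at d = 0.827 m, so the parallel axis theorem gives I = 0.57607 + (5.06)(0.827)² = 4.0368 kg·m².
Solid disk: I_cm = (1/2)MR² = (1/2)(4.1)(0.455)² = 0.4244 kg·m²; centre at d = 0.193 m, so the parallel axis theorem gives I = 0.4244 + (4.1)(0.193)² = 0.57712 kg·m².
Thin ring: I_cm = MR² = (1.43)(0.111)² = 0.017619 kg·m²; centre at d = 0.896 m, so the parallel axis theorem gives I = 0.017619 + (1.43)(0.896)² = 1.1656 kg·m².
Spherical shell: I_cm = (2/3)MR² = (2/3)(5.08)(0.482)² = 0.7868 kg·m²; centre at d = 0.49 m, so the parallel axis theorem gives I = 0.7868 + (5.08)(0.49)² = 2.0065 kg·m².
Total I = 4.0368 + 0.57712 + 1.1656 + 2.0065 = 7.786 kg·m².

7.79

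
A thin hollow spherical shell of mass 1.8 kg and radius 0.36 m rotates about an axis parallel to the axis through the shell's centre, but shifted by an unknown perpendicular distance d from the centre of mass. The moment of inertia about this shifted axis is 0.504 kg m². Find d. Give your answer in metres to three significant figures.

About the centre-of-mass axis, I_cm = (2/3)MR² = (2/3)(1.8)(0.36)² = 0.15552 kg m².
Parallel axis theorem: I = I_cm + Md², so Md² = 0.504 − 0.15552 = 0.34848 kg m².
d = √(0.34848 / 1.8) = 0.44 m.

0.440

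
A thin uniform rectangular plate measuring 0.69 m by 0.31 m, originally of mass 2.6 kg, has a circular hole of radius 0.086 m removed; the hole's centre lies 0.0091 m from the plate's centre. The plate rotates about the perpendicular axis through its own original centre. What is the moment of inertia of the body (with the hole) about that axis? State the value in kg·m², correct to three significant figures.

0.123

Unpierced body about its centre: I₀ = (1/12)M(a²+b²) = (1/12)(2.6)[(0.69)² + (0.31)²] = 0.12398 kg·m².
The removed disk has mass m = M·πr²/(ab) = (2.6)·π(0.086)²/(0.69·0.31) = 0.28243 kg (same uniform areal density).
Its moment of inertia about the rotation axis (parallel-axis theorem): I_hole = (1/2)mr² + md² = (1/2)(0.28243)(0.086)² + (0.28243)(0.0091)² = 0.0010678 kg·m².
Treating the hole as negative mass, I = I₀ − I_hole = 0.12398 − 0.0010678 = 0.12291 kg·m².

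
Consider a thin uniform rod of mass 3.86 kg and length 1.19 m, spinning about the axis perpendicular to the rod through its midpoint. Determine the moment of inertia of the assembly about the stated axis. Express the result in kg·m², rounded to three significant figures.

I_cm = (1/12)ML² = (1/12)(3.86)(1.19)² = 0.45551 kg·m²; axis through the centre, so I = 0.45551 kg·m².

0.456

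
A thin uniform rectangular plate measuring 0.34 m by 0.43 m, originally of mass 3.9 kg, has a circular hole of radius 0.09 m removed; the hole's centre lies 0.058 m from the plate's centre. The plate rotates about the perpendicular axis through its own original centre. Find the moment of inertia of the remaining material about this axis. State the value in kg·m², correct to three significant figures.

0.0926

Unpierced body about its centre: I₀ = (1/12)M(a²+b²) = (1/12)(3.9)[(0.34)² + (0.43)²] = 0.097662 kg·m².
The removed disk has mass m = M·πr²/(ab) = (3.9)·π(0.09)²/(0.34·0.43) = 0.67882 kg (same uniform areal density).
Its moment of inertia about the rotation axis (parallel-axis theorem): I_hole = (1/2)mr² + md² = (1/2)(0.67882)(0.09)² + (0.67882)(0.058)² = 0.0050327 kg·m².
Treating the hole as negative mass, I = I₀ − I_hole = 0.097662 − 0.0050327 = 0.09263 kg·m².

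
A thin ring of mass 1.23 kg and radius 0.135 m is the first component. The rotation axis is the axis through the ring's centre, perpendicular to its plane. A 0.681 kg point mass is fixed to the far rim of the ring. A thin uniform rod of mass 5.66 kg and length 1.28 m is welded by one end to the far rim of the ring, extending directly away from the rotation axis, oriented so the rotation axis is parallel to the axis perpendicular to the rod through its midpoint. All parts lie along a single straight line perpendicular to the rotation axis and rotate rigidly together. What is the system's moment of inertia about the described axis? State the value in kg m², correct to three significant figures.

Thin ring: I_cm = MR² = (1.23)(0.135)² = 0.022417 kg m²; axis through the centre, so I = 0.022417 kg m².
Point mass: I_cm = 0; centre at d = 0.135 m, so the parallel axis theorem gives I = 0 + (0.681)(0.135)² = 0.012411 kg m².
Thin rod: I_cm = (1/12)ML² = (1/12)(5.66)(1.28)² = 0.77278 kg m²; centre at d = 0.135 + 0.64 = 0.775 m, so the parallel axis theorem gives I = 0.77278 + (5.66)(0.775)² = 4.1723 kg m².
Total I = 0.022417 + 0.012411 + 4.1723 = 4.2071 kg m².

4.21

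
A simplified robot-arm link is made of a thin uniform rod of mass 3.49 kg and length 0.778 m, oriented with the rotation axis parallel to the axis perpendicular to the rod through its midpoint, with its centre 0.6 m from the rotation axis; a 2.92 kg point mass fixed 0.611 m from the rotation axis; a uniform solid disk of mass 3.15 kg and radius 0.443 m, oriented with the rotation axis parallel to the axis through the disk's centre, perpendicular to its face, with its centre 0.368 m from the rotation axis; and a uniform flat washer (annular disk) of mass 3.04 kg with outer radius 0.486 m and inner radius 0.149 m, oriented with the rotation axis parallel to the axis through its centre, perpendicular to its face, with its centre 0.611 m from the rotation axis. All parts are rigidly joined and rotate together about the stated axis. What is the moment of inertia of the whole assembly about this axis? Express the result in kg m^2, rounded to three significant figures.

4.79

Thin rod: I_cm = (1/12)ML² = (1/12)(3.49)(0.778)² = 0.17604 kg m^2; centre at d = 0.6 m, so the parallel axis theorem gives I = 0.17604 + (3.49)(0.6)² = 1.4324 kg m^2.
Point mass: I_cm = 0; centre at d = 0.611 m, so the parallel axis theorem gives I = 0 + (2.92)(0.611)² = 1.0901 kg m^2.
Solid disk: I_cm = (1/2)MR² = (1/2)(3.15)(0.443)² = 0.30909 kg m^2; centre at d = 0.368 m, so the parallel axis theorem gives I = 0.30909 + (3.15)(0.368)² = 0.73568 kg m^2.
Annular disk: I_cm = (1/2)M(R²+r²) = (1/2)(3.04)[(0.486)² + (0.149)²] = 0.39276 kg m^2; centre at d = 0.611 m, so the parallel axis theorem gives I = 0.39276 + (3.04)(0.611)² = 1.5277 kg m^2.
Total I = 1.4324 + 1.0901 + 0.73568 + 1.5277 = 4.7859 kg m^2.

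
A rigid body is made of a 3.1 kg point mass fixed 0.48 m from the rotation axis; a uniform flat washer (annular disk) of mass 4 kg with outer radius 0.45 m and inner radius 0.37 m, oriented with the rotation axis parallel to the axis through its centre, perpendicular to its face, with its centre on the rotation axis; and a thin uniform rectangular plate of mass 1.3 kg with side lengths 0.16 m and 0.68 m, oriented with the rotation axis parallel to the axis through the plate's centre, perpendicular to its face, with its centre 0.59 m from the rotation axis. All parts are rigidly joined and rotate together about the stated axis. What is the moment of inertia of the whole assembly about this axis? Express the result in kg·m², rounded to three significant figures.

Point mass: I_cm = 0; centre at d = 0.48 m, so I = I_cm + Md² gives I = 0 + (3.1)(0.48)² = 0.71424 kg·m².
Annular disk: I_cm = (1/2)M(R²+r²) = (1/2)(4)[(0.45)² + (0.37)²] = 0.6788 kg·m²; axis through the centre, so I = 0.6788 kg·m².
Rectangular plate: I_cm = (1/12)M(a²+b²) = (1/12)(1.3)[(0.16)² + (0.68)²] = 0.052867 kg·m²; centre at d = 0.59 m, so I = I_cm + Md² gives I = 0.052867 + (1.3)(0.59)² = 0.5054 kg·m².
Total I = 0.71424 + 0.6788 + 0.5054 = 1.8984 kg·m².

1.90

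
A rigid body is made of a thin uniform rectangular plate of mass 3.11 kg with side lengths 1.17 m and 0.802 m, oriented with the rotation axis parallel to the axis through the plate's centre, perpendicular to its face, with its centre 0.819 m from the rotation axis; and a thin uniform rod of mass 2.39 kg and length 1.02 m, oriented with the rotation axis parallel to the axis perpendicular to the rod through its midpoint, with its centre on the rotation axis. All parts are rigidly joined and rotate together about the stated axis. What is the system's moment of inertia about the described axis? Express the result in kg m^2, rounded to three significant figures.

2.81

Rectangular plate: I_cm = (1/12)M(a²+b²) = (1/12)(3.11)[(1.17)² + (0.802)²] = 0.52147 kg m^2; centre at d = 0.819 m, so the parallel axis theorem gives I = 0.52147 + (3.11)(0.819)² = 2.6075 kg m^2.
Thin rod: I_cm = (1/12)ML² = (1/12)(2.39)(1.02)² = 0.20721 kg m^2; axis through the centre, so I = 0.20721 kg m^2.
Total I = 2.6075 + 0.20721 = 2.8147 kg m^2.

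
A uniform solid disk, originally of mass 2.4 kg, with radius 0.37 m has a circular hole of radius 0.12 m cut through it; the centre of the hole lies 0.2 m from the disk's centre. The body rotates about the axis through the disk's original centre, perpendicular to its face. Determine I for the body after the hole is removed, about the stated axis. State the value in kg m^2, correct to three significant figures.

Unpierced body about its centre: I₀ = (1/2)MR² = (1/2)(2.4)(0.37)² = 0.16428 kg m^2.
The removed disk has mass m = M·(r/R)² = (2.4)(0.12/0.37)² = 0.25245 kg (same uniform areal density).
Its moment of inertia about the rotation axis (parallel-axis theorem): I_hole = (1/2)mr² + md² = (1/2)(0.25245)(0.12)² + (0.25245)(0.2)² = 0.011916 kg m^2.
Treating the hole as negative mass, I = I₀ − I_hole = 0.16428 − 0.011916 = 0.15236 kg m^2.

0.152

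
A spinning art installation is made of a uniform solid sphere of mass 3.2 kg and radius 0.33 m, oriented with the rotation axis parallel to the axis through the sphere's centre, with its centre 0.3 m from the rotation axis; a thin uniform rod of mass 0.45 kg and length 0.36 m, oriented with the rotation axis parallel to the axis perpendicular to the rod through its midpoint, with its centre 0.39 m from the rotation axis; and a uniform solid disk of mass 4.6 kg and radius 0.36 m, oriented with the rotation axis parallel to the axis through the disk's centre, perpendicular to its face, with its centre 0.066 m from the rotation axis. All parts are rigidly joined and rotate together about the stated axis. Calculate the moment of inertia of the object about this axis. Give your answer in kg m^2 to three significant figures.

0.819

Solid sphere: I_cm = (2/5)MR² = (2/5)(3.2)(0.33)² = 0.13939 kg m^2; centre at d = 0.3 m, so I = I_cm + Md² gives I = 0.13939 + (3.2)(0.3)² = 0.42739 kg m^2.
Thin rod: I_cm = (1/12)ML² = (1/12)(0.45)(0.36)² = 0.00486 kg m^2; centre at d = 0.39 m, so I = I_cm + Md² gives I = 0.00486 + (0.45)(0.39)² = 0.073305 kg m^2.
Solid disk: I_cm = (1/2)MR² = (1/2)(4.6)(0.36)² = 0.29808 kg m^2; centre at d = 0.066 m, so I = I_cm + Md² gives I = 0.29808 + (4.6)(0.066)² = 0.31812 kg m^2.
Total I = 0.42739 + 0.073305 + 0.31812 = 0.81881 kg m^2.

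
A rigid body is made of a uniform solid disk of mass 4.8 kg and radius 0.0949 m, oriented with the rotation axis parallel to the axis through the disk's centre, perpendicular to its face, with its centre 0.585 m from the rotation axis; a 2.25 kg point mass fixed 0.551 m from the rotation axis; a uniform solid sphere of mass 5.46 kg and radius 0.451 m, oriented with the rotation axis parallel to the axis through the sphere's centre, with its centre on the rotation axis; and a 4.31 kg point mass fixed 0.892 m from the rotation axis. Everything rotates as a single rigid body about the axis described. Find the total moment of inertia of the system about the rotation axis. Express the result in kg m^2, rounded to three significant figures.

Solid disk: I_cm = (1/2)MR² = (1/2)(4.8)(0.0949)² = 0.021614 kg m^2; centre at d = 0.585 m, so I = I_cm + Md² gives I = 0.021614 + (4.8)(0.585)² = 1.6643 kg m^2.
Point mass: I_cm = 0; centre at d = 0.551 m, so I = I_cm + Md² gives I = 0 + (2.25)(0.551)² = 0.6831 kg m^2.
Solid sphere: I_cm = (2/5)MR² = (2/5)(5.46)(0.451)² = 0.44423 kg m^2; axis through the centre, so I = 0.44423 kg m^2.
Point mass: I_cm = 0; centre at d = 0.892 m, so I = I_cm + Md² gives I = 0 + (4.31)(0.892)² = 3.4293 kg m^2.
Total I = 1.6643 + 0.6831 + 0.44423 + 3.4293 = 6.2209 kg m^2.

6.22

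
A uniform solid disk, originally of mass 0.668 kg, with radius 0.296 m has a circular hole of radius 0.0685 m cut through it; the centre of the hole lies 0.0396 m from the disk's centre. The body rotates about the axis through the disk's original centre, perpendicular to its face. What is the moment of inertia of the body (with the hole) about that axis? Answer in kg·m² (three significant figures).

0.0291

Unpierced body about its centre: I₀ = (1/2)MR² = (1/2)(0.668)(0.296)² = 0.029264 kg·m².
The removed disk has mass m = M·(r/R)² = (0.668)(0.0685/0.296)² = 0.035775 kg (same uniform areal density).
Its moment of inertia about the rotation axis (parallel-axis theorem): I_hole = (1/2)mr² + md² = (1/2)(0.035775)(0.0685)² + (0.035775)(0.0396)² = 0.00014003 kg·m².
Treating the hole as negative mass, I = I₀ − I_hole = 0.029264 − 0.00014003 = 0.029124 kg·m².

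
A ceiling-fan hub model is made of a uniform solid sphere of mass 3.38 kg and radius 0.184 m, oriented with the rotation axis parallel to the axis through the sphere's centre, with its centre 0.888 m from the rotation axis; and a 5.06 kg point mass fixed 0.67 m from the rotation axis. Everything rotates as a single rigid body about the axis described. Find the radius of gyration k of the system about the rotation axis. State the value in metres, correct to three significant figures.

0.768

Solid sphere: I_cm = (2/5)MR² = (2/5)(3.38)(0.184)² = 0.045773 kg m^2; centre at d = 0.888 m, so I = I_cm + Md² gives I = 0.045773 + (3.38)(0.888)² = 2.7111 kg m^2.
Point mass: I_cm = 0; centre at d = 0.67 m, so I = I_cm + Md² gives I = 0 + (5.06)(0.67)² = 2.2714 kg m^2.
Total I = 4.9825 kg m^2; total mass M = 8.44 kg.
k = √(I/M) = √(4.9825/8.44) = 0.76834 m.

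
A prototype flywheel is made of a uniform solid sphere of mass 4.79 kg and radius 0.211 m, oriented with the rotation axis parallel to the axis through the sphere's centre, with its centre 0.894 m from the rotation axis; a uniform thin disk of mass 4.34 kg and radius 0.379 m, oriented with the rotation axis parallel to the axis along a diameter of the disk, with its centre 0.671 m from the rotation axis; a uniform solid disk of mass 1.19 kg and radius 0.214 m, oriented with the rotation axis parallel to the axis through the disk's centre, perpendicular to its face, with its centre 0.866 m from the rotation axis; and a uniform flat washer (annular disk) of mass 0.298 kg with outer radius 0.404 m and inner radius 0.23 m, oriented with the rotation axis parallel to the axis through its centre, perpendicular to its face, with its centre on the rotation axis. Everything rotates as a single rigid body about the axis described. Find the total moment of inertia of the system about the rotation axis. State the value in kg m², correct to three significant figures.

6.98

Solid sphere: I_cm = (2/5)MR² = (2/5)(4.79)(0.211)² = 0.085302 kg m²; centre at d = 0.894 m, so the parallel axis theorem gives I = 0.085302 + (4.79)(0.894)² = 3.9136 kg m².
Thin disk: I_cm = (1/4)MR² = (1/4)(4.34)(0.379)² = 0.15585 kg m²; centre at d = 0.671 m, so the parallel axis theorem gives I = 0.15585 + (4.34)(0.671)² = 2.1099 kg m².
Solid disk: I_cm = (1/2)MR² = (1/2)(1.19)(0.214)² = 0.027249 kg m²; centre at d = 0.866 m, so the parallel axis theorem gives I = 0.027249 + (1.19)(0.866)² = 0.9197 kg m².
Annular disk: I_cm = (1/2)M(R²+r²) = (1/2)(0.298)[(0.404)² + (0.23)²] = 0.032201 kg m²; axis through the centre, so I = 0.032201 kg m².
Total I = 3.9136 + 2.1099 + 0.9197 + 0.032201 = 6.9754 kg m².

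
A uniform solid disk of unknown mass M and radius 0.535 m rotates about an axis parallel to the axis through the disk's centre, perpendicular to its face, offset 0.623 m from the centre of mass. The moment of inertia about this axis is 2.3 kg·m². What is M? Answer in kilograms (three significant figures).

4.33

I = I_cm + Md² = (1/2)MR² + Md² = M·[0.5·(0.535)² + (0.623)²] = M·0.53124.
So M = 2.3 / 0.53124 = 4.3295 kg.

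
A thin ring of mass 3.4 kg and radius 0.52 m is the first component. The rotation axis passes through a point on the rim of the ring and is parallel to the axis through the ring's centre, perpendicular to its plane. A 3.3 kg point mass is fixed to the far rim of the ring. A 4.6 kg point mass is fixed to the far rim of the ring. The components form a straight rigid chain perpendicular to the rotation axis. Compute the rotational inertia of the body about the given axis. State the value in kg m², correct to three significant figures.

10.4

Thin ring: I_cm = MR² = (3.4)(0.52)² = 0.91936 kg m²; centre at d = 0.52 m, so the parallel axis theorem gives I = 0.91936 + (3.4)(0.52)² = 1.8387 kg m².
Point mass: I_cm = 0; centre at d = 0.52 + 0.52 = 1.04 m, so the parallel axis theorem gives I = 0 + (3.3)(1.04)² = 3.5693 kg m².
Point mass: I_cm = 0; centre at d = 0.52 + 0.52 = 1.04 m, so the parallel axis theorem gives I = 0 + (4.6)(1.04)² = 4.9754 kg m².
Total I = 1.8387 + 3.5693 + 4.9754 = 10.383 kg m².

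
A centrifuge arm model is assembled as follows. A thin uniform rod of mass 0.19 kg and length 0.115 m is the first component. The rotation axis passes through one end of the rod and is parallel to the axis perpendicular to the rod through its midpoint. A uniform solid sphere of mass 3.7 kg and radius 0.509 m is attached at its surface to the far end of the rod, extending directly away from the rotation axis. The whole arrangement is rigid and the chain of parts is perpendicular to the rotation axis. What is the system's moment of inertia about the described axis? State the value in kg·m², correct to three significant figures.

1.82

Thin rod: I_cm = (1/12)ML² = (1/12)(0.19)(0.115)² = 0.0002094 kg·m²; centre at d = 0.0575 m, so I = I_cm + Md² gives I = 0.0002094 + (0.19)(0.0575)² = 0.00083758 kg·m².
Solid sphere: I_cm = (2/5)MR² = (2/5)(3.7)(0.509)² = 0.38344 kg·m²; centre at d = 0.0575 + 0.0575 + 0.509 = 0.624 m, so I = I_cm + Md² gives I = 0.38344 + (3.7)(0.624)² = 1.8241 kg·m².
Total I = 0.00083758 + 1.8241 = 1.825 kg·m².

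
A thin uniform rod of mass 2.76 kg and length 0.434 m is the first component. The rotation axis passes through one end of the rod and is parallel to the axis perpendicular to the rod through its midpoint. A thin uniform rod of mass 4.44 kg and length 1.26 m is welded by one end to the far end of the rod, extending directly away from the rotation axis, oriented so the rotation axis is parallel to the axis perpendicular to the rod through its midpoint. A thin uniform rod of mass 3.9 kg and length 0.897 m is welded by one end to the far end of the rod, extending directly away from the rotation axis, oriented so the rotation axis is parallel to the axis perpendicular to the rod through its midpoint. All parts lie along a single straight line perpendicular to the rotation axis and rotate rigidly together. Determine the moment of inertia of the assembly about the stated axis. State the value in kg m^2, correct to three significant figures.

Thin rod: I_cm = (1/12)ML² = (1/12)(2.76)(0.434)² = 0.043322 kg m^2; centre at d = 0.217 m, so the parallel axis theorem gives I = 0.043322 + (2.76)(0.217)² = 0.17329 kg m^2.
Thin rod: I_cm = (1/12)ML² = (1/12)(4.44)(1.26)² = 0.58741 kg m^2; centre at d = 0.217 + 0.217 + 0.63 = 1.064 m, so the parallel axis theorem gives I = 0.58741 + (4.44)(1.064)² = 5.6139 kg m^2.
Thin rod: I_cm = (1/12)ML² = (1/12)(3.9)(0.897)² = 0.2615 kg m^2; centre at d = 0.217 + 0.217 + 0.63 + 0.63 + 0.4485 = 2.1425 m, so the parallel axis theorem gives I = 0.2615 + (3.9)(2.1425)² = 18.164 kg m^2.
Total I = 0.17329 + 5.6139 + 18.164 = 23.951 kg m^2.

24.0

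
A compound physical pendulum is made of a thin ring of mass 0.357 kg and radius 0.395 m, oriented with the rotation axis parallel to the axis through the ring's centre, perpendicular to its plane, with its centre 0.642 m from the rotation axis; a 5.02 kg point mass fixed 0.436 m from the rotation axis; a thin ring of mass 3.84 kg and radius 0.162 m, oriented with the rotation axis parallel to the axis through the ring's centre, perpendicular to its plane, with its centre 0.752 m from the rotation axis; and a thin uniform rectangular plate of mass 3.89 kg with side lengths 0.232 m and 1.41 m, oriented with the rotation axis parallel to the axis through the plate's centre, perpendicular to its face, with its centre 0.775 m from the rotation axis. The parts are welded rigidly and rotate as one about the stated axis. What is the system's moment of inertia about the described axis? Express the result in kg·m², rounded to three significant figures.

Thin ring: I_cm = MR² = (0.357)(0.395)² = 0.055701 kg·m²; centre at d = 0.642 m, so the parallel axis theorem gives I = 0.055701 + (0.357)(0.642)² = 0.20284 kg·m².
Point mass: I_cm = 0; centre at d = 0.436 m, so the parallel axis theorem gives I = 0 + (5.02)(0.436)² = 0.95428 kg·m².
Thin ring: I_cm = MR² = (3.84)(0.162)² = 0.10078 kg·m²; centre at d = 0.752 m, so the parallel axis theorem gives I = 0.10078 + (3.84)(0.752)² = 2.2723 kg·m².
Rectangular plate: I_cm = (1/12)M(a²+b²) = (1/12)(3.89)[(0.232)² + (1.41)²] = 0.66192 kg·m²; centre at d = 0.775 m, so the parallel axis theorem gives I = 0.66192 + (3.89)(0.775)² = 2.9984 kg·m².
Total I = 0.20284 + 0.95428 + 2.2723 + 2.9984 = 6.4278 kg·m².

6.43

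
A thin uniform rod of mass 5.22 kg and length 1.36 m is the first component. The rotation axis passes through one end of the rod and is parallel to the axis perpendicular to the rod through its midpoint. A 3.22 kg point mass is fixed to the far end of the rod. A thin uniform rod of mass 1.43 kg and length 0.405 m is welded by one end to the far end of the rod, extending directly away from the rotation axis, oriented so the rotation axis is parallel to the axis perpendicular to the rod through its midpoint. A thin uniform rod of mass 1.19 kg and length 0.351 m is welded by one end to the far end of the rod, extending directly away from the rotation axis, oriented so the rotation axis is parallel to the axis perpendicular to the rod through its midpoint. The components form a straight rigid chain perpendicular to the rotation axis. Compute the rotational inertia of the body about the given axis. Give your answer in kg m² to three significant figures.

Thin rod: I_cm = (1/12)ML² = (1/12)(5.22)(1.36)² = 0.80458 kg m²; centre at d = 0.68 m, so I = I_cm + Md² gives I = 0.80458 + (5.22)(0.68)² = 3.2183 kg m².
Point mass: I_cm = 0; centre at d = 0.68 + 0.68 = 1.36 m, so I = I_cm + Md² gives I = 0 + (3.22)(1.36)² = 5.9557 kg m².
Thin rod: I_cm = (1/12)ML² = (1/12)(1.43)(0.405)² = 0.019546 kg m²; centre at d = 0.68 + 0.68 + 0.2025 = 1.5625 m, so I = I_cm + Md² gives I = 0.019546 + (1.43)(1.5625)² = 3.5108 kg m².
Thin rod: I_cm = (1/12)ML² = (1/12)(1.19)(0.351)² = 0.012217 kg m²; centre at d = 0.68 + 0.68 + 0.2025 + 0.2025 + 0.1755 = 1.9405 m, so I = I_cm + Md² gives I = 0.012217 + (1.19)(1.9405)² = 4.4932 kg m².
Total I = 3.2183 + 5.9557 + 3.5108 + 4.4932 = 17.178 kg m².

17.2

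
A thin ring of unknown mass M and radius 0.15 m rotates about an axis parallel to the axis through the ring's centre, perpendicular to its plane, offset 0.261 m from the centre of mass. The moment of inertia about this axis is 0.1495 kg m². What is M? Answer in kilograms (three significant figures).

I = I_cm + Md² = MR² + Md² = M·[1·(0.15)² + (0.261)²] = M·0.090621.
So M = 0.1495 / 0.090621 = 1.6497 kg.

1.65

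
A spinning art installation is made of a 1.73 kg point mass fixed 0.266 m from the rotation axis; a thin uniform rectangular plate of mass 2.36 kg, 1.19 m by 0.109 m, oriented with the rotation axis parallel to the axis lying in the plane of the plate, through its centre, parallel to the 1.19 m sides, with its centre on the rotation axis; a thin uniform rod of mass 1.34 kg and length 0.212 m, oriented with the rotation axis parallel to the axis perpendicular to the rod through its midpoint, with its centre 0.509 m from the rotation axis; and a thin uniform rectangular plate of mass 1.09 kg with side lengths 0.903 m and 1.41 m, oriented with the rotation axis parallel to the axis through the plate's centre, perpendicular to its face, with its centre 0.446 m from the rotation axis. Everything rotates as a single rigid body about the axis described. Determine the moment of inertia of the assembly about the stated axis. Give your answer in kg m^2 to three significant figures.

0.948

Point mass: I_cm = 0; centre at d = 0.266 m, so the parallel axis theorem gives I = 0 + (1.73)(0.266)² = 0.12241 kg m^2.
Rectangular plate: I_cm = (1/12)Mb² = (1/12)(2.36)(0.109)² = 0.0023366 kg m^2; axis through the centre, so I = 0.0023366 kg m^2.
Thin rod: I_cm = (1/12)ML² = (1/12)(1.34)(0.212)² = 0.0050187 kg m^2; centre at d = 0.509 m, so the parallel axis theorem gives I = 0.0050187 + (1.34)(0.509)² = 0.35219 kg m^2.
Rectangular plate: I_cm = (1/12)M(a²+b²) = (1/12)(1.09)[(0.903)² + (1.41)²] = 0.25465 kg m^2; centre at d = 0.446 m, so the parallel axis theorem gives I = 0.25465 + (1.09)(0.446)² = 0.47147 kg m^2.
Total I = 0.12241 + 0.0023366 + 0.35219 + 0.47147 = 0.9484 kg m^2.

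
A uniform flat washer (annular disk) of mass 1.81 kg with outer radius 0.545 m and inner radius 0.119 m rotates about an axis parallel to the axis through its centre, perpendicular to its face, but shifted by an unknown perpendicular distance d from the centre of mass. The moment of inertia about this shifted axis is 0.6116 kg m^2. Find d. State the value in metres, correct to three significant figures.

About the centre-of-mass axis, I_cm = (1/2)M(R²+r²) = (1/2)(1.81)[(0.545)² + (0.119)²] = 0.28162 kg m^2.
Parallel axis theorem: I = I_cm + Md², so Md² = 0.6116 − 0.28162 = 0.32998 kg m^2.
d = √(0.32998 / 1.81) = 0.42697 m.

0.427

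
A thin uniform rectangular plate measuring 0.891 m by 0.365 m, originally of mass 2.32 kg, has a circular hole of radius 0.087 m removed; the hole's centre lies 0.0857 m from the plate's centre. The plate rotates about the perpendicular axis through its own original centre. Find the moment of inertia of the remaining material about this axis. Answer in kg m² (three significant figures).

0.177

Unpierced body about its centre: I₀ = (1/12)M(a²+b²) = (1/12)(2.32)[(0.891)² + (0.365)²] = 0.17924 kg m².
The removed disk has mass m = M·πr²/(ab) = (2.32)·π(0.087)²/(0.891·0.365) = 0.16963 kg (same uniform areal density).
Its moment of inertia about the rotation axis (parallel-axis theorem): I_hole = (1/2)mr² + md² = (1/2)(0.16963)(0.087)² + (0.16963)(0.0857)² = 0.0018878 kg m².
Treating the hole as negative mass, I = I₀ − I_hole = 0.17924 − 0.0018878 = 0.17735 kg m².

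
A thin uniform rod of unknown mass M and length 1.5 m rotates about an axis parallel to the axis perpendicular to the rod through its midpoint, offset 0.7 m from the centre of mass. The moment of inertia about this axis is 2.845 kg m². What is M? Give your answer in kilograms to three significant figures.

4.20

I = I_cm + Md² = (1/12)ML² + Md² = M·[0.0833333·(1.5)² + (0.7)²] = M·0.6775.
So M = 2.845 / 0.6775 = 4.1993 kg.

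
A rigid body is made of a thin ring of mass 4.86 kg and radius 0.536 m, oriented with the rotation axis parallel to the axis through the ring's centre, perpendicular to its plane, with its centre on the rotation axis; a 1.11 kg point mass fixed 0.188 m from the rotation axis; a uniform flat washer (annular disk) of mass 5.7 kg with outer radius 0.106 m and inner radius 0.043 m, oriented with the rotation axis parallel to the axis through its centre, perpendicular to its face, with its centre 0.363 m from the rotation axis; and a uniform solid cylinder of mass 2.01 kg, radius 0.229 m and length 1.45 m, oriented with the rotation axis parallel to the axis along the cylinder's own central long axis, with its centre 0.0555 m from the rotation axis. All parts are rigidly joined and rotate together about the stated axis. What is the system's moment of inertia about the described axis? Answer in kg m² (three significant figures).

Thin ring: I_cm = MR² = (4.86)(0.536)² = 1.3963 kg m²; axis through the centre, so I = 1.3963 kg m².
Point mass: I_cm = 0; centre at d = 0.188 m, so I = I_cm + Md² gives I = 0 + (1.11)(0.188)² = 0.039232 kg m².
Annular disk: I_cm = (1/2)M(R²+r²) = (1/2)(5.7)[(0.106)² + (0.043)²] = 0.037292 kg m²; centre at d = 0.363 m, so I = I_cm + Md² gives I = 0.037292 + (5.7)(0.363)² = 0.78838 kg m².
Solid cylinder: I_cm = (1/2)MR² = (1/2)(2.01)(0.229)² = 0.052703 kg m²; centre at d = 0.0555 m, so I = I_cm + Md² gives I = 0.052703 + (2.01)(0.0555)² = 0.058895 kg m².
Total I = 1.3963 + 0.039232 + 0.78838 + 0.058895 = 2.2828 kg m².

2.28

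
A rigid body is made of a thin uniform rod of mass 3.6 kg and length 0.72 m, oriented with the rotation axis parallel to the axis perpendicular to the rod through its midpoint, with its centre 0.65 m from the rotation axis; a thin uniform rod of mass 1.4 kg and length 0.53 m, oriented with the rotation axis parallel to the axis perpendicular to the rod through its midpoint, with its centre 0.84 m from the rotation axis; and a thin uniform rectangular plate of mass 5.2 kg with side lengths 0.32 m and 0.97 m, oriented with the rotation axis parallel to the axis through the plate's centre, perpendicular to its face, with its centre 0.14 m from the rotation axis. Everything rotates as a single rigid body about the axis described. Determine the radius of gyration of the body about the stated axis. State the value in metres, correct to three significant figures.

Thin rod: I_cm = (1/12)ML² = (1/12)(3.6)(0.72)² = 0.15552 kg m^2; centre at d = 0.65 m, so I = I_cm + Md² gives I = 0.15552 + (3.6)(0.65)² = 1.6765 kg m^2.
Thin rod: I_cm = (1/12)ML² = (1/12)(1.4)(0.53)² = 0.032772 kg m^2; centre at d = 0.84 m, so I = I_cm + Md² gives I = 0.032772 + (1.4)(0.84)² = 1.0206 kg m^2.
Rectangular plate: I_cm = (1/12)M(a²+b²) = (1/12)(5.2)[(0.32)² + (0.97)²] = 0.4521 kg m^2; centre at d = 0.14 m, so I = I_cm + Md² gives I = 0.4521 + (5.2)(0.14)² = 0.55402 kg m^2.
Total I = 3.2511 kg m^2; total mass M = 10.2 kg.
k = √(I/M) = √(3.2511/10.2) = 0.56457 m.

0.565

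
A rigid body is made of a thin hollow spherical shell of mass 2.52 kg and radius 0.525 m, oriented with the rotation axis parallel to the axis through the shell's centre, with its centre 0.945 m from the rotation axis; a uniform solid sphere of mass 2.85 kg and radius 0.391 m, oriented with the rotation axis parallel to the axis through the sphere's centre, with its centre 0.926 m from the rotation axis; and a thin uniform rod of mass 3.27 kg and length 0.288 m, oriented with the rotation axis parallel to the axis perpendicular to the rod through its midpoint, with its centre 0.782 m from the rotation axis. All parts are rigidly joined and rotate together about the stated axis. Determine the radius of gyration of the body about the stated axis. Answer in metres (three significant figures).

Spherical shell: I_cm = (2/3)MR² = (2/3)(2.52)(0.525)² = 0.46305 kg m²; centre at d = 0.945 m, so I = I_cm + Md² gives I = 0.46305 + (2.52)(0.945)² = 2.7135 kg m².
Solid sphere: I_cm = (2/5)MR² = (2/5)(2.85)(0.391)² = 0.17428 kg m²; centre at d = 0.926 m, so I = I_cm + Md² gives I = 0.17428 + (2.85)(0.926)² = 2.6181 kg m².
Thin rod: I_cm = (1/12)ML² = (1/12)(3.27)(0.288)² = 0.022602 kg m²; centre at d = 0.782 m, so I = I_cm + Md² gives I = 0.022602 + (3.27)(0.782)² = 2.0223 kg m².
Total I = 7.3538 kg m²; total mass M = 8.64 kg.
k = √(I/M) = √(7.3538/8.64) = 0.92257 m.

0.923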